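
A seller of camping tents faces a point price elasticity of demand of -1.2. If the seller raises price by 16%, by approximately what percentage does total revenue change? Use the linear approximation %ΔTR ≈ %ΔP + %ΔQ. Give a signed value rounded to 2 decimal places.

-3.20%

%ΔQ ≈ Ed × %ΔP = (-1.2) × (+16%) = -19.2000%
%ΔTR ≈ %ΔP + %ΔQ = (+16%) + (-19.2000%) = -3.2000%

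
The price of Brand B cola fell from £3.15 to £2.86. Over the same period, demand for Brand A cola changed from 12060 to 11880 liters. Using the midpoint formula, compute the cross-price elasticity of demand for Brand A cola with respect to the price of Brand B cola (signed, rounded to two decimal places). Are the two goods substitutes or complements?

0.16; substitutes

%ΔQ_{Brand A cola} = (11880 − 12060)/avg = -180/11970 = -0.015037…
%ΔP_{Brand B cola} = (2.86 − 3.15)/avg = -0.29/3.005 = -0.096505…
E_cross = (-180/11970) / (-0.29/3.005) = 0.1558…
E_cross > 0 ⇒ the goods are substitutes.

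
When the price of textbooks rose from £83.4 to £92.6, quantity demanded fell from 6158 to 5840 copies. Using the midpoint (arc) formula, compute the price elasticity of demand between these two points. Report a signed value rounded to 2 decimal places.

-0.51

%ΔQ = (5840 − 6158) / [(6158 + 5840)/2] = -318/5999 = -0.053008…
%ΔP = (92.6 − 83.4) / [(83.4 + 92.6)/2] = 9.2/88 = 0.104545…
Arc Ed = %ΔQ / %ΔP = (-318/5999) / (9.2/88) = -0.5070…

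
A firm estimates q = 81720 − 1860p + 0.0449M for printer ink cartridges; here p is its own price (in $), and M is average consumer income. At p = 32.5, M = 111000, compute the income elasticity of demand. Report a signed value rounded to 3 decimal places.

At the given values, q = 81720 − 1860(32.5) + 0.0449(111000) = 26253.9.
∂q/∂M = 0.0449.
E = (0.0449) × (111000/26253.9) = 0.18983…

0.190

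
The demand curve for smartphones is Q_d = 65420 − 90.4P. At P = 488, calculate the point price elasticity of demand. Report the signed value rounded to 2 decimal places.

dQ_d/dP = −90.4. At P = 488, Q_d = 65420 − 90.4(488) = 21304.8.
Ed = (dQ_d/dP)·(P/Q_d) = −90.4 × (488/21304.8) = -2.0706…

-2.07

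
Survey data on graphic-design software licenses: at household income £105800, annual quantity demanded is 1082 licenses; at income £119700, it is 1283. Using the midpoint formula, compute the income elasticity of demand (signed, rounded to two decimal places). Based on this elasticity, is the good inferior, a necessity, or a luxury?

1.38; luxury

%ΔQ = (1283 − 1082)/[( 1082 + 1283)/2] = 201/1182.5 = 0.169978…
%ΔIncome = (119700 − 105800)/[( 105800 + 119700)/2] = 13900/112750 = 0.123281…
E_income = (201/1182.5) / (13900/112750) = 1.3787…
E_income > 1 ⇒ normal good, luxury.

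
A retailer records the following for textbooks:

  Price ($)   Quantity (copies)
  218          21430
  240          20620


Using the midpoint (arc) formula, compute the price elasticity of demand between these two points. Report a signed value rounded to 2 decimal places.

-0.40

%ΔQ = (20620 − 21430) / [(21430 + 20620)/2] = -810/21025 = -0.038525…
%ΔP = (240 − 218) / [(218 + 240)/2] = 22/229 = 0.096069…
Arc Ed = %ΔQ / %ΔP = (-810/21025) / (22/229) = -0.4010…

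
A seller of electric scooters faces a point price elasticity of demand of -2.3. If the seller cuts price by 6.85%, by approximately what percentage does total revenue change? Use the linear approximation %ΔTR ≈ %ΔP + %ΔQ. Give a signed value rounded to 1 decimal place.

+8.9%

%ΔQ ≈ Ed × %ΔP = (-2.3) × (-6.85%) = +15.7550%
%ΔTR ≈ %ΔP + %ΔQ = (-6.85%) + (+15.7550%) = +8.9050%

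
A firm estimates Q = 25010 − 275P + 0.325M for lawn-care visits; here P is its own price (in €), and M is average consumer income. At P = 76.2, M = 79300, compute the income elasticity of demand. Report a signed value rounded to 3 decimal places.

0.864

At the given values, Q = 25010 − 275(76.2) + 0.325(79300) = 29827.5.
∂Q/∂M = 0.325.
E = (0.325) × (79300/29827.5) = 0.86405…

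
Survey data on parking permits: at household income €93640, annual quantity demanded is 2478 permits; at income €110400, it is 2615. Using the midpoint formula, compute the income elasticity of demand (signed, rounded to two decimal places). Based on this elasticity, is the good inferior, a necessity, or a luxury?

%ΔQ = (2615 − 2478)/[( 2478 + 2615)/2] = 137/2546.5 = 0.053799…
%ΔIncome = (110400 − 93640)/[( 93640 + 110400)/2] = 16760/102020 = 0.164281…
E_income = (137/2546.5) / (16760/102020) = 0.3274…
0 < E_income < 1 ⇒ normal good, necessity.

0.33; necessity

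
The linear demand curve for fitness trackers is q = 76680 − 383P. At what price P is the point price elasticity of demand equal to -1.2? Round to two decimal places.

109.20

Ed = −383P/(76680 − 383P). Set this equal to -1.2:
383P = 1.2·(76680 − 383P) ⇒ 383P(1 + 1.2) = 1.2·76680
P = 1.2·76680 / (383·2.2) = 109.2048…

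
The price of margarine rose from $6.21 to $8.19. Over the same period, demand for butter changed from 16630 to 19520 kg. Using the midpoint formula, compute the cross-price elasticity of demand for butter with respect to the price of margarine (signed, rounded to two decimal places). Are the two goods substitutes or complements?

0.58; substitutes

%ΔQ_{butter} = (19520 − 16630)/avg = 2890/18075 = 0.159889…
%ΔP_{margarine} = (8.19 − 6.21)/avg = 1.98/7.2 = 0.275
E_cross = (2890/18075) / (1.98/7.2) = 0.5814…
E_cross > 0 ⇒ the goods are substitutes.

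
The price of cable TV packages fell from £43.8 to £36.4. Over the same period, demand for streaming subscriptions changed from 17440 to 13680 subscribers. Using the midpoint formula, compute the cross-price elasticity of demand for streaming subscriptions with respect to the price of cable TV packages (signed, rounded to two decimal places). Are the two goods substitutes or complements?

1.31; substitutes

%ΔQ_{streaming subscriptions} = (13680 − 17440)/avg = -3760/15560 = -0.241645…
%ΔP_{cable TV packages} = (36.4 − 43.8)/avg = -7.4/40.1 = -0.184538…
E_cross = (-3760/15560) / (-7.4/40.1) = 1.3094…
E_cross > 0 ⇒ the goods are substitutes.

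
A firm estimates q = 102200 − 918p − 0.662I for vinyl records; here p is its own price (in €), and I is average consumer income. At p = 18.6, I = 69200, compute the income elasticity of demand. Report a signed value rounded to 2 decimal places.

At the given values, q = 102200 − 918(18.6) − 0.662(69200) = 39314.8.
∂q/∂I = -0.662.
E = (-0.662) × (69200/39314.8) = -1.1652…

-1.17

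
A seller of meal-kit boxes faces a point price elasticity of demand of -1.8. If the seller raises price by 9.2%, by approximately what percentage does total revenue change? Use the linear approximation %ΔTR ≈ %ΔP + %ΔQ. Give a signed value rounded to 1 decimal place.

-7.4%

%ΔQ ≈ Ed × %ΔP = (-1.8) × (+9.2%) = -16.5600%
%ΔTR ≈ %ΔP + %ΔQ = (+9.2%) + (-16.5600%) = -7.3600%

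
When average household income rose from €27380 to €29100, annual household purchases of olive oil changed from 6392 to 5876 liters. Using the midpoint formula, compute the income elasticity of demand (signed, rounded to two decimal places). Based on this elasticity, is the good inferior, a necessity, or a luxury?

-1.38; inferior

%ΔQ = (5876 − 6392)/[( 6392 + 5876)/2] = -516/6134 = -0.084121…
%ΔIncome = (29100 − 27380)/[( 27380 + 29100)/2] = 1720/28240 = 0.060906…
E_income = (-516/6134) / (1720/28240) = -1.3811…
E_income < 0 ⇒ inferior good.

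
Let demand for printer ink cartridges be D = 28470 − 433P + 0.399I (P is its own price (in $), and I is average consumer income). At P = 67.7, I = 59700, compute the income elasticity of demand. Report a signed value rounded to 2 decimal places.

At the given values, D = 28470 − 433(67.7) + 0.399(59700) = 22976.2.
∂D/∂I = 0.399.
E = (0.399) × (59700/22976.2) = 1.0367…

1.04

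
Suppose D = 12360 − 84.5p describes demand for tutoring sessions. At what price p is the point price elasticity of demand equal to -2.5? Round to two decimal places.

Ed = −84.5p/(12360 − 84.5p). Set this equal to -2.5:
84.5p = 2.5·(12360 − 84.5p) ⇒ 84.5p(1 + 2.5) = 2.5·12360
p = 2.5·12360 / (84.5·3.5) = 104.4801…

104.48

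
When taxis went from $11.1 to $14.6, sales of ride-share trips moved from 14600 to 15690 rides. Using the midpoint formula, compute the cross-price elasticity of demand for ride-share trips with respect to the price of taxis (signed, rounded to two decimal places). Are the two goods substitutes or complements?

0.26; substitutes

%ΔQ_{ride-share trips} = (15690 − 14600)/avg = 1090/15145 = 0.071970…
%ΔP_{taxis} = (14.6 − 11.1)/avg = 3.5/12.85 = 0.272373…
E_cross = (1090/15145) / (3.5/12.85) = 0.2642…
E_cross > 0 ⇒ the goods are substitutes.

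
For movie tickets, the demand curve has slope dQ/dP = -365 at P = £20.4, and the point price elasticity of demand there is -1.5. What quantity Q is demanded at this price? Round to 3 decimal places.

Ed = (dQ/dP)·(P/Q) ⇒ Q = (dQ/dP)·P/Ed = (-365)·20.4/(-1.5) = 4964

4964.000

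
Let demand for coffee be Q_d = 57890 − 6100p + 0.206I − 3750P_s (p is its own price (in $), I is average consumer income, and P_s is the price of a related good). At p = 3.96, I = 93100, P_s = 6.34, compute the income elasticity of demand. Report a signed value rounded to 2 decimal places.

At the given values, Q_d = 57890 − 6100(3.96) + 0.206(93100) − 3750(6.34) = 29137.6.
∂Q_d/∂I = 0.206.
E = (0.206) × (93100/29137.6) = 0.6582…

0.66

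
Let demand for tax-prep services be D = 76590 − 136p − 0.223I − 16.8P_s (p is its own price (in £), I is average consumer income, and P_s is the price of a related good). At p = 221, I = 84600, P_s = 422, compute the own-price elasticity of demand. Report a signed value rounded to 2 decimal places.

At the given values, D = 76590 − 136(221) − 0.223(84600) − 16.8(422) = 20578.6.
∂D/∂p = −136.
E = (-136) × (221/20578.6) = -1.4605…

-1.46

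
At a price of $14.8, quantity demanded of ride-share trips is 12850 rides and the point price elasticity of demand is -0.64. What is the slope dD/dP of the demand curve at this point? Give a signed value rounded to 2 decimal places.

-555.68

Ed = (dD/dP)·(P/D) ⇒ dD/dP = Ed·D/P = (-0.64)·12850/14.8 = -555.6756…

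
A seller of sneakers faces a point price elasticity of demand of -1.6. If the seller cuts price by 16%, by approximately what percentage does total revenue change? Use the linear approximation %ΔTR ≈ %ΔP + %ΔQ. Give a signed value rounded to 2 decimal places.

+9.60%

%ΔQ ≈ Ed × %ΔP = (-1.6) × (-16%) = +25.6000%
%ΔTR ≈ %ΔP + %ΔQ = (-16%) + (+25.6000%) = +9.6000%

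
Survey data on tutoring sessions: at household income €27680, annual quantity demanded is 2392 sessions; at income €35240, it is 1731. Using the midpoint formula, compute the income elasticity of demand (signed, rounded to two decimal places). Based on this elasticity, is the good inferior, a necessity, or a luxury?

-1.33; inferior

%ΔQ = (1731 − 2392)/[( 2392 + 1731)/2] = -661/2061.5 = -0.320640…
%ΔIncome = (35240 − 27680)/[( 27680 + 35240)/2] = 7560/31460 = 0.240305…
E_income = (-661/2061.5) / (7560/31460) = -1.3343…
E_income < 0 ⇒ inferior good.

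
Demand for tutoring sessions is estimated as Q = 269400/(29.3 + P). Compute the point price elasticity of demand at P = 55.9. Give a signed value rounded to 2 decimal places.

dQ/dP = −269400/(29.3 + P)² = -37.1123. At P = 55.9, Q = 3161.97.
Ed = (dQ/dP)·(P/Q) = (-37.1123) × (55.9/3161.97) = -0.6561…

-0.66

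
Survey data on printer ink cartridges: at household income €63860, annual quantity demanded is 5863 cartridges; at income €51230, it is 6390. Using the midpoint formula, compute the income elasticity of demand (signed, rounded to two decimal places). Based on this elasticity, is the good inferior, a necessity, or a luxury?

%ΔQ = (6390 − 5863)/[( 5863 + 6390)/2] = 527/6126.5 = 0.086019…
%ΔIncome = (51230 − 63860)/[( 63860 + 51230)/2] = -12630/57545 = -0.219480…
E_income = (527/6126.5) / (-12630/57545) = -0.3919…
E_income < 0 ⇒ inferior good.

-0.39; inferior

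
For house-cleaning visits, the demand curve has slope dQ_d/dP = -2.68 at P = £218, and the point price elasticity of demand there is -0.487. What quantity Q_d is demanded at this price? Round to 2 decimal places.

Ed = (dQ_d/dP)·(P/Q_d) ⇒ Q_d = (dQ_d/dP)·P/Ed = (-2.68)·218/(-0.487) = 1199.6714…

1199.67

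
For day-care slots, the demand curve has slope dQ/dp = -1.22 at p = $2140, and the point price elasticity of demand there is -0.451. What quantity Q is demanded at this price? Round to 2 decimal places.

Ed = (dQ/dp)·(p/Q) ⇒ Q = (dQ/dp)·p/Ed = (-1.22)·2140/(-0.451) = 5788.9135…

5788.91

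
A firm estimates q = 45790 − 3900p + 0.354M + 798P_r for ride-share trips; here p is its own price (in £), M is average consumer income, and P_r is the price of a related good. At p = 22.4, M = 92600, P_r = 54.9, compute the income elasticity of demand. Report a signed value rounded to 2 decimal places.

At the given values, q = 45790 − 3900(22.4) + 0.354(92600) + 798(54.9) = 35020.6.
∂q/∂M = 0.354.
E = (0.354) × (92600/35020.6) = 0.9360…

0.94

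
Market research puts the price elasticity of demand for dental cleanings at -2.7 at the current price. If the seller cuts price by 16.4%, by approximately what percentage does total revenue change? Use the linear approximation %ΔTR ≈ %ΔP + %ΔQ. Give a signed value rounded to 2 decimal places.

+27.88%

%ΔQ ≈ Ed × %ΔP = (-2.7) × (-16.4%) = +44.2800%
%ΔTR ≈ %ΔP + %ΔQ = (-16.4%) + (+44.2800%) = +27.8800%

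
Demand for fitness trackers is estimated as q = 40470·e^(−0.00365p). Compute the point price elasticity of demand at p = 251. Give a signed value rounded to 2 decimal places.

-0.92

dq/dp = −0.00365·q = -59.0945. At p = 251, q = 16190.3.
Ed = (dq/dp)·(p/q) = (-59.0945) × (251/16190.3) = -0.9161…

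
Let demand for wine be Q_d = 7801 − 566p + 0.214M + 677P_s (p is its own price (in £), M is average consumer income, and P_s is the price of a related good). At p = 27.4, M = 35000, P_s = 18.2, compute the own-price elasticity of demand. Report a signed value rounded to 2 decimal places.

-1.28

At the given values, Q_d = 7801 − 566(27.4) + 0.214(35000) + 677(18.2) = 12104.
∂Q_d/∂p = −566.
E = (-566) × (27.4/12104) = -1.2812…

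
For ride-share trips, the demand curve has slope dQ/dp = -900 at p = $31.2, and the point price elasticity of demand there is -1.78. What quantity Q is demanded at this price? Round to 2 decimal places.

15775.28

Ed = (dQ/dp)·(p/Q) ⇒ Q = (dQ/dp)·p/Ed = (-900)·31.2/(-1.78) = 15775.2808…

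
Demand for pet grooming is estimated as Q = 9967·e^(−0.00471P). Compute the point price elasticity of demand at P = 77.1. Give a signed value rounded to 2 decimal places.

-0.36

dQ/dP = −0.00471·Q = -32.6494. At P = 77.1, Q = 6931.93.
Ed = (dQ/dP)·(P/Q) = (-32.6494) × (77.1/6931.93) = -0.3631…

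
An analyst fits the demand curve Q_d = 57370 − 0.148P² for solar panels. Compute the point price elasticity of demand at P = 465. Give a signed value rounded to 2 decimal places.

dQ_d/dP = −2·0.148·P = -137.64. At P = 465, Q_d = 25368.7.
Ed = (dQ_d/dP)·(P/Q_d) = (-137.64) × (465/25368.7) = -2.5228…

-2.52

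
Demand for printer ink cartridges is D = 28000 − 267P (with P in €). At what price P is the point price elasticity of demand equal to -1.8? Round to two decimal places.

67.42

Ed = −267P/(28000 − 267P). Set this equal to -1.8:
267P = 1.8·(28000 − 267P) ⇒ 267P(1 + 1.8) = 1.8·28000
P = 1.8·28000 / (267·2.8) = 67.4157…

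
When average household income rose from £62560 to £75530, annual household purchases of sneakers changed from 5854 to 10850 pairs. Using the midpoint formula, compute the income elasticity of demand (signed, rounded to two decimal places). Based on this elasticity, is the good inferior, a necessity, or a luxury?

3.18; luxury

%ΔQ = (10850 − 5854)/[( 5854 + 10850)/2] = 4996/8352 = 0.598180…
%ΔIncome = (75530 − 62560)/[( 62560 + 75530)/2] = 12970/69045 = 0.187848…
E_income = (4996/8352) / (12970/69045) = 3.1843…
E_income > 1 ⇒ normal good, luxury.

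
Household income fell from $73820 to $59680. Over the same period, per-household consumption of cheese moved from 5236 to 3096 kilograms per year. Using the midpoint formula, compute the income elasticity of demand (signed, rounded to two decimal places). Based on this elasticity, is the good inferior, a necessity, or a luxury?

%ΔQ = (3096 − 5236)/[( 5236 + 3096)/2] = -2140/4166 = -0.513682…
%ΔIncome = (59680 − 73820)/[( 73820 + 59680)/2] = -14140/66750 = -0.211835…
E_income = (-2140/4166) / (-14140/66750) = 2.4249…
E_income > 1 ⇒ normal good, luxury.

2.42; luxury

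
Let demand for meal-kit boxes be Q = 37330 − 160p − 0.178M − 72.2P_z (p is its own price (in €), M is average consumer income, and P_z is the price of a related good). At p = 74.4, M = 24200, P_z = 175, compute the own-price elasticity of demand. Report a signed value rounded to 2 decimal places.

-1.40

At the given values, Q = 37330 − 160(74.4) − 0.178(24200) − 72.2(175) = 8483.4.
∂Q/∂p = −160.
E = (-160) × (74.4/8483.4) = -1.4032…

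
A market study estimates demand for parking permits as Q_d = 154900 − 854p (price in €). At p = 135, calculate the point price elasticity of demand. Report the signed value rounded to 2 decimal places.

dQ_d/dp = −854. At p = 135, Q_d = 154900 − 854(135) = 39610.
Ed = (dQ_d/dp)·(p/Q_d) = −854 × (135/39610) = -2.9106…

-2.91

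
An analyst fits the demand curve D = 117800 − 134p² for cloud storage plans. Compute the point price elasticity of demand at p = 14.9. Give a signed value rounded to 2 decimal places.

-0.68

dD/dp = −2·134·p = -3993.2. At p = 14.9, D = 88050.66.
Ed = (dD/dp)·(p/D) = (-3993.2) × (14.9/88050.66) = -0.6757…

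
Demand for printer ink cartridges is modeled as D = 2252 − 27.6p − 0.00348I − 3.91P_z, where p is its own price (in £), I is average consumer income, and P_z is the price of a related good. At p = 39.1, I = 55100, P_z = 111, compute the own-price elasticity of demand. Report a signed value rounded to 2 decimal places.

At the given values, D = 2252 − 27.6(39.1) − 0.00348(55100) − 3.91(111) = 547.082.
∂D/∂p = −27.6.
E = (-27.6) × (39.1/547.082) = -1.9725…

-1.97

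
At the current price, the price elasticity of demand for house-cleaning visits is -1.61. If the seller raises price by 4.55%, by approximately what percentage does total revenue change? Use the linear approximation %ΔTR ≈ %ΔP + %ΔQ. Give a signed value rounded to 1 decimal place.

%ΔQ ≈ Ed × %ΔP = (-1.61) × (+4.55%) = -7.3255%
%ΔTR ≈ %ΔP + %ΔQ = (+4.55%) + (-7.3255%) = -2.7755%

-2.8%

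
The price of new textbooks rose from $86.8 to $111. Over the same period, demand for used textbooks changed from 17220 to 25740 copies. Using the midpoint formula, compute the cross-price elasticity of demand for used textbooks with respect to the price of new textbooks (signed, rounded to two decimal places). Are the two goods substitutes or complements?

1.62; substitutes

%ΔQ_{used textbooks} = (25740 − 17220)/avg = 8520/21480 = 0.396648…
%ΔP_{new textbooks} = (111 − 86.8)/avg = 24.2/98.9 = 0.244691…
E_cross = (8520/21480) / (24.2/98.9) = 1.6210…
E_cross > 0 ⇒ the goods are substitutes.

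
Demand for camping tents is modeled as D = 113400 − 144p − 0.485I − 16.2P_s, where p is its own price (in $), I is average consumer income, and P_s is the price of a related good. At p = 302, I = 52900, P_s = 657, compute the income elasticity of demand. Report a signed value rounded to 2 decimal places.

-0.76

At the given values, D = 113400 − 144(302) − 0.485(52900) − 16.2(657) = 33612.1.
∂D/∂I = -0.485.
E = (-0.485) × (52900/33612.1) = -0.7633…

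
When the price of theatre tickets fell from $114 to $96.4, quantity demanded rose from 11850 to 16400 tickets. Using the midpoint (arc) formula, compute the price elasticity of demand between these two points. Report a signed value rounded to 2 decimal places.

%ΔQ = (16400 − 11850) / [(11850 + 16400)/2] = 4550/14125 = 0.322123…
%ΔP = (96.4 − 114) / [(114 + 96.4)/2] = -17.6/105.2 = -0.167300…
Arc Ed = %ΔQ / %ΔP = (4550/14125) / (-17.6/105.2) = -1.9254…

-1.93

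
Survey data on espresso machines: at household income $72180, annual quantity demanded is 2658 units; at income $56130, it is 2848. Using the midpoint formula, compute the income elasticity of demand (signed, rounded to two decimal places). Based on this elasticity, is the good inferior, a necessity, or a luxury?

-0.28; inferior

%ΔQ = (2848 − 2658)/[( 2658 + 2848)/2] = 190/2753 = 0.069015…
%ΔIncome = (56130 − 72180)/[( 72180 + 56130)/2] = -16050/64155 = -0.250175…
E_income = (190/2753) / (-16050/64155) = -0.2758…
E_income < 0 ⇒ inferior good.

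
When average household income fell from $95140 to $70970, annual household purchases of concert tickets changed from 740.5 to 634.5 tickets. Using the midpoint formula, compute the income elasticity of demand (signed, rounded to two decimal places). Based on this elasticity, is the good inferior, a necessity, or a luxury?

%ΔQ = (634.5 − 740.5)/[( 740.5 + 634.5)/2] = -106/687.5 = -0.154181…
%ΔIncome = (70970 − 95140)/[( 95140 + 70970)/2] = -24170/83055 = -0.291011…
E_income = (-106/687.5) / (-24170/83055) = 0.5298…
0 < E_income < 1 ⇒ normal good, necessity.

0.53; necessity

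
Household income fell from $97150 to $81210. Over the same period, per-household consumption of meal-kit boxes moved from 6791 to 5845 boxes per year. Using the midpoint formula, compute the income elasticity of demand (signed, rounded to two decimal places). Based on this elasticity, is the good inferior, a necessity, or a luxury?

%ΔQ = (5845 − 6791)/[( 6791 + 5845)/2] = -946/6318 = -0.149730…
%ΔIncome = (81210 − 97150)/[( 97150 + 81210)/2] = -15940/89180 = -0.178739…
E_income = (-946/6318) / (-15940/89180) = 0.8377…
0 < E_income < 1 ⇒ normal good, necessity.

0.84; necessity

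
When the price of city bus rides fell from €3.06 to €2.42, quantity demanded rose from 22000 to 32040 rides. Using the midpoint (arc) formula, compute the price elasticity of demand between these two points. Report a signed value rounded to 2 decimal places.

-1.59

%ΔQ = (32040 − 22000) / [(22000 + 32040)/2] = 10040/27020 = 0.371576…
%ΔP = (2.42 − 3.06) / [(3.06 + 2.42)/2] = -0.64/2.74 = -0.233576…
Arc Ed = %ΔQ / %ΔP = (10040/27020) / (-0.64/2.74) = -1.5908…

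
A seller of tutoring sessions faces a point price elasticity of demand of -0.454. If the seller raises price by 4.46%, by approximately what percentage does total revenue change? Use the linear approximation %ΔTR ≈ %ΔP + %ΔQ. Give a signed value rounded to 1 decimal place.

+2.4%

%ΔQ ≈ Ed × %ΔP = (-0.454) × (+4.46%) = -2.0248%
%ΔTR ≈ %ΔP + %ΔQ = (+4.46%) + (-2.0248%) = +2.4352%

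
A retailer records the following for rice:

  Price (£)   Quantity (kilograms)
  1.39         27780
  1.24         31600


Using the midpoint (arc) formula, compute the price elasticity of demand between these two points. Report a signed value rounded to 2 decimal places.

%ΔQ = (31600 − 27780) / [(27780 + 31600)/2] = 3820/29690 = 0.128662…
%ΔP = (1.24 − 1.39) / [(1.39 + 1.24)/2] = -0.15/1.315 = -0.114068…
Arc Ed = %ΔQ / %ΔP = (3820/29690) / (-0.15/1.315) = -1.1279…

-1.13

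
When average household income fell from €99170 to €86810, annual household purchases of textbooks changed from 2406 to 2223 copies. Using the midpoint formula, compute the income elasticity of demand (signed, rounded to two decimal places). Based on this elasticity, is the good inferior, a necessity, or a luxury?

%ΔQ = (2223 − 2406)/[( 2406 + 2223)/2] = -183/2314.5 = -0.079066…
%ΔIncome = (86810 − 99170)/[( 99170 + 86810)/2] = -12360/92990 = -0.132917…
E_income = (-183/2314.5) / (-12360/92990) = 0.5948…
0 < E_income < 1 ⇒ normal good, necessity.

0.59; necessity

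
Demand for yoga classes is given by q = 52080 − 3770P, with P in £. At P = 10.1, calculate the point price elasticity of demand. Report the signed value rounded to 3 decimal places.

dq/dP = −3770. At P = 10.1, q = 52080 − 3770(10.1) = 14003.
Ed = (dq/dP)·(P/q) = −3770 × (10.1/14003) = -2.71920…

-2.719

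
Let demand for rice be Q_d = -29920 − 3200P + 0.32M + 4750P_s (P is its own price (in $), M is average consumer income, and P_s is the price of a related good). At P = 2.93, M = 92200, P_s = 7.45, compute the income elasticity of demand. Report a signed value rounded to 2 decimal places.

1.15

At the given values, Q_d = -29920 − 3200(2.93) + 0.32(92200) + 4750(7.45) = 25595.5.
∂Q_d/∂M = 0.32.
E = (0.32) × (92200/25595.5) = 1.1527…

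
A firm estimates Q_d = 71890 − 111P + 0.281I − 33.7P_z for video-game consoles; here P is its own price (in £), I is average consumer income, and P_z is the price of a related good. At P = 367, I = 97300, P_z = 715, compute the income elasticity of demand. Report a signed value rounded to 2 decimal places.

0.79

At the given values, Q_d = 71890 − 111(367) + 0.281(97300) − 33.7(715) = 34398.8.
∂Q_d/∂I = 0.281.
E = (0.281) × (97300/34398.8) = 0.7948…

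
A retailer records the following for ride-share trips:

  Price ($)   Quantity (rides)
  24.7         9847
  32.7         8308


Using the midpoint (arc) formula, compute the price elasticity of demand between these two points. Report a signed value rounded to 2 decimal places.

%ΔQ = (8308 − 9847) / [(9847 + 8308)/2] = -1539/9077.5 = -0.169540…
%ΔP = (32.7 − 24.7) / [(24.7 + 32.7)/2] = 8/28.7 = 0.278745…
Arc Ed = %ΔQ / %ΔP = (-1539/9077.5) / (8/28.7) = -0.6082…

-0.61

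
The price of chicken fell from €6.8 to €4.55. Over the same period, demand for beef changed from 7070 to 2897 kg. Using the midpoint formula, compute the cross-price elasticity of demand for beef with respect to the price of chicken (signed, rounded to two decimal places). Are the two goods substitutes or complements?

%ΔQ_{beef} = (2897 − 7070)/avg = -4173/4983.5 = -0.837363…
%ΔP_{chicken} = (4.55 − 6.8)/avg = -2.25/5.675 = -0.396475…
E_cross = (-4173/4983.5) / (-2.25/5.675) = 2.1120…
E_cross > 0 ⇒ the goods are substitutes.

2.11; substitutes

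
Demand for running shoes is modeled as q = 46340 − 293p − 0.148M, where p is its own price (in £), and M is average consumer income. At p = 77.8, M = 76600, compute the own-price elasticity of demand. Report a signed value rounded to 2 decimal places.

At the given values, q = 46340 − 293(77.8) − 0.148(76600) = 12207.8.
∂q/∂p = −293.
E = (-293) × (77.8/12207.8) = -1.8672…

-1.87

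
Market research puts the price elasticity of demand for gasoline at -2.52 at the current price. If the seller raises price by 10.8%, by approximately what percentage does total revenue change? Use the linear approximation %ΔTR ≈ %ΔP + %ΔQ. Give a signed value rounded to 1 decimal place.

%ΔQ ≈ Ed × %ΔP = (-2.52) × (+10.8%) = -27.2160%
%ΔTR ≈ %ΔP + %ΔQ = (+10.8%) + (-27.2160%) = -16.4160%

-16.4%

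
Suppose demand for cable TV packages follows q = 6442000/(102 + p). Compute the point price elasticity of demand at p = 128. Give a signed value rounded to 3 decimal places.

dq/dp = −6442000/(102 + p)² = -121.777. At p = 128, q = 28008.7.
Ed = (dq/dp)·(p/q) = (-121.777) × (128/28008.7) = -0.55652…

-0.557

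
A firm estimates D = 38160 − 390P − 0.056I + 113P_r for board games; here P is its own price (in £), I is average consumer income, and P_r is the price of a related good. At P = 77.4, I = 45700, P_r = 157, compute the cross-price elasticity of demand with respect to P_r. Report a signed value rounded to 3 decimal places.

0.766

At the given values, D = 38160 − 390(77.4) − 0.056(45700) + 113(157) = 23155.8.
∂D/∂P_r = 113.
E = (113) × (157/23155.8) = 0.76615…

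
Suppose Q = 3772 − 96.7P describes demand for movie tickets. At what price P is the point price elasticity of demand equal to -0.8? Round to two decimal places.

Ed = −96.7P/(3772 − 96.7P). Set this equal to -0.8:
96.7P = 0.8·(3772 − 96.7P) ⇒ 96.7P(1 + 0.8) = 0.8·3772
P = 0.8·3772 / (96.7·1.8) = 17.3365…

17.34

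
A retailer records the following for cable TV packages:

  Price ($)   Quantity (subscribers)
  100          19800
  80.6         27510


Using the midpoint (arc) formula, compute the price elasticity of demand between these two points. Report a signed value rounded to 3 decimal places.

-1.517

%ΔQ = (27510 − 19800) / [(19800 + 27510)/2] = 7710/23655 = 0.325935…
%ΔP = (80.6 − 100) / [(100 + 80.6)/2] = -19.4/90.3 = -0.214839…
Arc Ed = %ΔQ / %ΔP = (7710/23655) / (-19.4/90.3) = -1.51711…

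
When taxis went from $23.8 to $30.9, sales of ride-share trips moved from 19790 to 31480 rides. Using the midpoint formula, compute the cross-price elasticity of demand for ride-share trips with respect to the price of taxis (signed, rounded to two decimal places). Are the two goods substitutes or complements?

%ΔQ_{ride-share trips} = (31480 − 19790)/avg = 11690/25635 = 0.456017…
%ΔP_{taxis} = (30.9 − 23.8)/avg = 7.1/27.35 = 0.259597…
E_cross = (11690/25635) / (7.1/27.35) = 1.7566…
E_cross > 0 ⇒ the goods are substitutes.

1.76; substitutes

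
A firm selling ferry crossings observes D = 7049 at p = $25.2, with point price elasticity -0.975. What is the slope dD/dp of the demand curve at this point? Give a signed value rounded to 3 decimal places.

-272.729

Ed = (dD/dp)·(p/D) ⇒ dD/dp = Ed·D/p = (-0.975)·7049/25.2 = -272.72916…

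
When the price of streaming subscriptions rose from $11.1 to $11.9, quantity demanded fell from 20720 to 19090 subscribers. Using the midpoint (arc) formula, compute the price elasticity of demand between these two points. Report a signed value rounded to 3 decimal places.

-1.177

%ΔQ = (19090 − 20720) / [(20720 + 19090)/2] = -1630/19905 = -0.081888…
%ΔP = (11.9 − 11.1) / [(11.1 + 11.9)/2] = 0.8/11.5 = 0.069565…
Arc Ed = %ΔQ / %ΔP = (-1630/19905) / (0.8/11.5) = -1.17715…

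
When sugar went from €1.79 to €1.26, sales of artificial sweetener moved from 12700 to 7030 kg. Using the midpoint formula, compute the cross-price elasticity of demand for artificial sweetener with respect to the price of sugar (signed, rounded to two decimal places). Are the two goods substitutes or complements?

1.65; substitutes

%ΔQ_{artificial sweetener} = (7030 − 12700)/avg = -5670/9865 = -0.574759…
%ΔP_{sugar} = (1.26 − 1.79)/avg = -0.53/1.525 = -0.347540…
E_cross = (-5670/9865) / (-0.53/1.525) = 1.6537…
E_cross > 0 ⇒ the goods are substitutes.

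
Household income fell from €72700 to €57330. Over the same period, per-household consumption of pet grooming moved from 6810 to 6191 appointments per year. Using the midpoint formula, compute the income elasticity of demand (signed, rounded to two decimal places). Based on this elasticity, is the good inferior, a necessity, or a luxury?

0.40; necessity

%ΔQ = (6191 − 6810)/[( 6810 + 6191)/2] = -619/6500.5 = -0.095223…
%ΔIncome = (57330 − 72700)/[( 72700 + 57330)/2] = -15370/65015 = -0.236406…
E_income = (-619/6500.5) / (-15370/65015) = 0.4027…
0 < E_income < 1 ⇒ normal good, necessity.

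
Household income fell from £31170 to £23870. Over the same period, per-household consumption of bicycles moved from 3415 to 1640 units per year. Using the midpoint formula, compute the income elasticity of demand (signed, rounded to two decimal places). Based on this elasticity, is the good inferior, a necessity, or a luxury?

2.65; luxury

%ΔQ = (1640 − 3415)/[( 3415 + 1640)/2] = -1775/2527.5 = -0.702274…
%ΔIncome = (23870 − 31170)/[( 31170 + 23870)/2] = -7300/27520 = -0.265261…
E_income = (-1775/2527.5) / (-7300/27520) = 2.6474…
E_income > 1 ⇒ normal good, luxury.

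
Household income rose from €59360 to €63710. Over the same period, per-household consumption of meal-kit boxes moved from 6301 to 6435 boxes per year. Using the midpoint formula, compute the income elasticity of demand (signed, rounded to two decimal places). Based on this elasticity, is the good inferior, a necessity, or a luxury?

%ΔQ = (6435 − 6301)/[( 6301 + 6435)/2] = 134/6368 = 0.021042…
%ΔIncome = (63710 − 59360)/[( 59360 + 63710)/2] = 4350/61535 = 0.070691…
E_income = (134/6368) / (4350/61535) = 0.2976…
0 < E_income < 1 ⇒ normal good, necessity.

0.30; necessity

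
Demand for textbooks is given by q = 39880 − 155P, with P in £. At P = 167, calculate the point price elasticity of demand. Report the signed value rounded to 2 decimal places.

-1.85

dq/dP = −155. At P = 167, q = 39880 − 155(167) = 13995.
Ed = (dq/dP)·(P/q) = −155 × (167/13995) = -1.8495…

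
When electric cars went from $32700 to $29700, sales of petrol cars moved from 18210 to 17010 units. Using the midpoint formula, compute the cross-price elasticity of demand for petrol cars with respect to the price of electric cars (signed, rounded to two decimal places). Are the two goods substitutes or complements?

0.71; substitutes

%ΔQ_{petrol cars} = (17010 − 18210)/avg = -1200/17610 = -0.068143…
%ΔP_{electric cars} = (29700 − 32700)/avg = -3000/31200 = -0.096153…
E_cross = (-1200/17610) / (-3000/31200) = 0.7086…
E_cross > 0 ⇒ the goods are substitutes.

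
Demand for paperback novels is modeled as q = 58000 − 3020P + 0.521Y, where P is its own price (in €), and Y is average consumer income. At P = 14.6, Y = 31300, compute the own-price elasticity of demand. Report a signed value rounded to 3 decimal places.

-1.459

At the given values, q = 58000 − 3020(14.6) + 0.521(31300) = 30215.3.
∂q/∂P = −3020.
E = (-3020) × (14.6/30215.3) = -1.45926…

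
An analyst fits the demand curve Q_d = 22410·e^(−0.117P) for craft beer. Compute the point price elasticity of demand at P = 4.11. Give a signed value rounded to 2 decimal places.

dQ_d/dP = −0.117·Q_d = -1621.02. At P = 4.11, Q_d = 13854.9.
Ed = (dQ_d/dP)·(P/Q_d) = (-1621.02) × (4.11/13854.9) = -0.4808…

-0.48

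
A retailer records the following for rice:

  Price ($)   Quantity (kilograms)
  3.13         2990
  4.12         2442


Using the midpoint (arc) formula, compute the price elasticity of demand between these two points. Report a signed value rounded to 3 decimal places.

%ΔQ = (2442 − 2990) / [(2990 + 2442)/2] = -548/2716 = -0.201767…
%ΔP = (4.12 − 3.13) / [(3.13 + 4.12)/2] = 0.99/3.625 = 0.273103…
Arc Ed = %ΔQ / %ΔP = (-548/2716) / (0.99/3.625) = -0.73879…

-0.739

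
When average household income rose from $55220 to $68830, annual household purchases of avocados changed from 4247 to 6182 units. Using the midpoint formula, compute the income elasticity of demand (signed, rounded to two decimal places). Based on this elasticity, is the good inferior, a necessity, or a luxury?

1.69; luxury

%ΔQ = (6182 − 4247)/[( 4247 + 6182)/2] = 1935/5214.5 = 0.371080…
%ΔIncome = (68830 − 55220)/[( 55220 + 68830)/2] = 13610/62025 = 0.219427…
E_income = (1935/5214.5) / (13610/62025) = 1.6911…
E_income > 1 ⇒ normal good, luxury.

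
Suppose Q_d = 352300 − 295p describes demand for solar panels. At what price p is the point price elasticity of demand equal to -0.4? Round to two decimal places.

Ed = −295p/(352300 − 295p). Set this equal to -0.4:
295p = 0.4·(352300 − 295p) ⇒ 295p(1 + 0.4) = 0.4·352300
p = 0.4·352300 / (295·1.4) = 341.2106…

341.21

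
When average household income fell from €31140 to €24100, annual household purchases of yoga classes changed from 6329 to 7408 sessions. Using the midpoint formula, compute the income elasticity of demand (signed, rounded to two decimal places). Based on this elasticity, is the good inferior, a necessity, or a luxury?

-0.62; inferior

%ΔQ = (7408 − 6329)/[( 6329 + 7408)/2] = 1079/6868.5 = 0.157093…
%ΔIncome = (24100 − 31140)/[( 31140 + 24100)/2] = -7040/27620 = -0.254887…
E_income = (1079/6868.5) / (-7040/27620) = -0.6163…
E_income < 0 ⇒ inferior good.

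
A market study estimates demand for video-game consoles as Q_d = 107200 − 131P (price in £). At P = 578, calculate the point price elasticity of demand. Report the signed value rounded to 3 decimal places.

dQ_d/dP = −131. At P = 578, Q_d = 107200 − 131(578) = 31482.
Ed = (dQ_d/dP)·(P/Q_d) = −131 × (578/31482) = -2.40512…

-2.405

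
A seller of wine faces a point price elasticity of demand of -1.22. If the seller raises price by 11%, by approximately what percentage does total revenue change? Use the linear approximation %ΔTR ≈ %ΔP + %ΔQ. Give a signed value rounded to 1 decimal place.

%ΔQ ≈ Ed × %ΔP = (-1.22) × (+11%) = -13.4200%
%ΔTR ≈ %ΔP + %ΔQ = (+11%) + (-13.4200%) = -2.4200%

-2.4%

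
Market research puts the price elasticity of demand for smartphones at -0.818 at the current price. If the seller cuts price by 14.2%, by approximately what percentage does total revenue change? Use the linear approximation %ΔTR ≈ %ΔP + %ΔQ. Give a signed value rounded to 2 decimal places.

-2.58%

%ΔQ ≈ Ed × %ΔP = (-0.818) × (-14.2%) = +11.6156%
%ΔTR ≈ %ΔP + %ΔQ = (-14.2%) + (+11.6156%) = -2.5844%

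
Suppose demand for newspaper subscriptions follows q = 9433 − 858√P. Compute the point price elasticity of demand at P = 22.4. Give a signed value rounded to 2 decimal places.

dq/dP = −858/(2√P) = -90.6428. At P = 22.4, q = 5372.2.
Ed = (dq/dP)·(P/q) = (-90.6428) × (22.4/5372.2) = -0.3779…

-0.38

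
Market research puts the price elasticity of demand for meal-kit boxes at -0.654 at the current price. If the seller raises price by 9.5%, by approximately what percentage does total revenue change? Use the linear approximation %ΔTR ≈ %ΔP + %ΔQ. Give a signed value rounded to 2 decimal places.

+3.29%

%ΔQ ≈ Ed × %ΔP = (-0.654) × (+9.5%) = -6.2130%
%ΔTR ≈ %ΔP + %ΔQ = (+9.5%) + (-6.2130%) = +3.2870%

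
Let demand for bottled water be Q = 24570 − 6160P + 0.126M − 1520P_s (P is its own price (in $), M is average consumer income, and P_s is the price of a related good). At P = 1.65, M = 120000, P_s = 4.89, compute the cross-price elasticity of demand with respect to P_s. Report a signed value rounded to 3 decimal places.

-0.336

At the given values, Q = 24570 − 6160(1.65) + 0.126(120000) − 1520(4.89) = 22093.2.
∂Q/∂P_s = -1520.
E = (-1520) × (4.89/22093.2) = -0.33642…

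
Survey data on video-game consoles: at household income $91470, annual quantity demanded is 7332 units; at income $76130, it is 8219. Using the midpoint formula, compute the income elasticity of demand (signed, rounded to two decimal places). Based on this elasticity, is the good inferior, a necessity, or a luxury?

-0.62; inferior

%ΔQ = (8219 − 7332)/[( 7332 + 8219)/2] = 887/7775.5 = 0.114076…
%ΔIncome = (76130 − 91470)/[( 91470 + 76130)/2] = -15340/83800 = -0.183054…
E_income = (887/7775.5) / (-15340/83800) = -0.6231…
E_income < 0 ⇒ inferior good.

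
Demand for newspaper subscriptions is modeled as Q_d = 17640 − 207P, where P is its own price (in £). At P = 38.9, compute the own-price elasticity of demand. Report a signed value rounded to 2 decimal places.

-0.84

At the given values, Q_d = 17640 − 207(38.9) = 9587.7.
∂Q_d/∂P = −207.
E = (-207) × (38.9/9587.7) = -0.8398…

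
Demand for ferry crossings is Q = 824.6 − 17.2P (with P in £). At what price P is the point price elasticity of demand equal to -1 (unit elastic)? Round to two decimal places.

Ed = −17.2P/(824.6 − 17.2P). Set this equal to -1:
17.2P = 1·(824.6 − 17.2P) ⇒ 17.2P(1 + 1) = 1·824.6
P = 1·824.6 / (17.2·2) = 23.9709…

23.97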